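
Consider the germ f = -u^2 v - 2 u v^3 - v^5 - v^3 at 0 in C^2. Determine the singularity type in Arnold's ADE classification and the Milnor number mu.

Type D_4, Milnor number mu = 4.

The Hessian of f at 0 has rank 0. Corank 2; j^3 = -v*(u^2 + v^2) splits into three distinct lines over C (the quadratic factor has nonzero discriminant), so D_4.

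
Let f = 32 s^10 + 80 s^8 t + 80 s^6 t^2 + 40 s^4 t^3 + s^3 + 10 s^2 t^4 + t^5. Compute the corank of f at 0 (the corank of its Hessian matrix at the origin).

2

Hessian at 0 has rank 0.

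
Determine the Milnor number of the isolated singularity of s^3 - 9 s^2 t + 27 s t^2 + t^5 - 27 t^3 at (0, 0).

8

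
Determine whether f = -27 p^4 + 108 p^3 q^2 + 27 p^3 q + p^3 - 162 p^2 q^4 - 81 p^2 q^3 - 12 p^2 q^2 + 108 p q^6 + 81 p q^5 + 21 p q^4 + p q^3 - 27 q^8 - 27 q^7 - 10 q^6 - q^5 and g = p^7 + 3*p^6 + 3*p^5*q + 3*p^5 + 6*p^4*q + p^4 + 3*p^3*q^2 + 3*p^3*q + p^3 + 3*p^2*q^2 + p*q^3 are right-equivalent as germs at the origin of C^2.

Yes.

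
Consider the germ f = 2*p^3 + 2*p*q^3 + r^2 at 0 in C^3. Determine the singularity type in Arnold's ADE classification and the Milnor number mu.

The Hessian of f at 0 has rank 1. Corank 2; j^3 = 2*p^3 is a perfect cube, so E-series; the 4-jet and mu = 7 give E_7.

Type E7, Milnor number mu = 7.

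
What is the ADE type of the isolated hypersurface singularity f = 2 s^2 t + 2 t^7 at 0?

D_{8}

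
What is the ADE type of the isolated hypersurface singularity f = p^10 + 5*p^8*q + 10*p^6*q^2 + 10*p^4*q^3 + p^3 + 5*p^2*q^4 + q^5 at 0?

E8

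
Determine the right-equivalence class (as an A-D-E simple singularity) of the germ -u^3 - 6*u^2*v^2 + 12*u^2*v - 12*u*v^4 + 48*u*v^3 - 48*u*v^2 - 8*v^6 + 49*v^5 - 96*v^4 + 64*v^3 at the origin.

E8

The Hessian of f at 0 has rank 0. Corank 2; j^3 = -(u - 4*v)^3 is a perfect cube, so E-series; the 5-jet and mu = 8 give E_8.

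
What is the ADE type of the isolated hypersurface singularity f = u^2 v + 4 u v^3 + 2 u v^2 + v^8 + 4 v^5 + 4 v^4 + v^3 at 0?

The Hessian of f at 0 has rank 0. Corank 2; j^3 = v*(u + v)^2 has shape L^2 M (L != M), so D-series; mu = 9 gives D_9.

D_{9}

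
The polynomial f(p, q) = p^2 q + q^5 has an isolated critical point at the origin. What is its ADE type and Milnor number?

Type D_{6}, Milnor number mu = 6.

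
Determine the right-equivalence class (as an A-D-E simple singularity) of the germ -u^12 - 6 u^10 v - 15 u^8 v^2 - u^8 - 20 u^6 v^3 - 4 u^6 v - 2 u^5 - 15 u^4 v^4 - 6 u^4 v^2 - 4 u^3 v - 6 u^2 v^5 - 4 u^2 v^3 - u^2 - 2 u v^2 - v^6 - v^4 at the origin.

A_5

The Hessian of f at 0 has rank 1. Corank 1: A-series; mu = 5 gives A_5.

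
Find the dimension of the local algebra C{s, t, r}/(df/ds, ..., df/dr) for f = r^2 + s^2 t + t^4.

The Hessian of f at 0 is [[0, 0, 0], [0, 0, 0], [0, 0, 2]] with rank 1, so corank 2. A Groebner basis of the Jacobian ideal J(f) in C{s,t,r} is {s^3, s^2/4 + t^3, s*t, r}; counting standard monomials gives mu = 5. Corank 2; j^3 = s^2*t has shape L^2 M (L != M), so D-series; mu = 5 gives D_5.

5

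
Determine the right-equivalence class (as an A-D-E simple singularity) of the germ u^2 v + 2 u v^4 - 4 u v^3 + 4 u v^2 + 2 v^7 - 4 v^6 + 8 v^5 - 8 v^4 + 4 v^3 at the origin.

D_{8}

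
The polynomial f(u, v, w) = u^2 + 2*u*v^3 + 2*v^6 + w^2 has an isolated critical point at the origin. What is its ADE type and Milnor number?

Type A_{5}, Milnor number mu = 5.

The Hessian of f at 0 is [[2, 0, 0], [0, 0, 0], [0, 0, 2]] with rank 2, so corank 1. A Groebner basis of the Jacobian ideal J(f) in C{u,v,w} is {u*v^2, u + v^3, u^2, w}; counting standard monomials gives mu = 5. Corank 1: A-series; mu = 5 gives A_5.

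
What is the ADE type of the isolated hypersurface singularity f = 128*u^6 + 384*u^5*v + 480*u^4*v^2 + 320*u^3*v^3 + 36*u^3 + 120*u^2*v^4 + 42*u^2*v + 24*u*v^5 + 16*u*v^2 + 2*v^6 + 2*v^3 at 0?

D_{7}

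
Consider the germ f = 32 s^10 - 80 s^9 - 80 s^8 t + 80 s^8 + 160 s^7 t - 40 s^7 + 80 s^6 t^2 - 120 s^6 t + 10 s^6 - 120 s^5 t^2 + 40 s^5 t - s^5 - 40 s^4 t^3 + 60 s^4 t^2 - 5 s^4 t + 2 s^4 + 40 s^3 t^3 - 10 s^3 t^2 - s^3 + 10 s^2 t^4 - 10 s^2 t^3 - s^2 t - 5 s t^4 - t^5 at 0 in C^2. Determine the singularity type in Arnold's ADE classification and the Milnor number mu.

Type D6, Milnor number mu = 6.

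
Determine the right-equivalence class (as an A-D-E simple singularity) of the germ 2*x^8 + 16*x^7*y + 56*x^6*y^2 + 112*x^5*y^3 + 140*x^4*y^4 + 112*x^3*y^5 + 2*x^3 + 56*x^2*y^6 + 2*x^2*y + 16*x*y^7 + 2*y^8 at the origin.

D9

The Hessian of f at 0 has rank 0. Corank 2; j^3 = 2*x^2*(x + y) has shape L^2 M (L != M), so D-series; mu = 9 gives D_9.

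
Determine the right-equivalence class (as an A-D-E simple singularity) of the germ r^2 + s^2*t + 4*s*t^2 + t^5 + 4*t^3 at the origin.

The Hessian of f at 0 is [[0, 0, 0], [0, 0, 0], [0, 0, 2]] with rank 1, so corank 2. A Groebner basis of the Jacobian ideal J(f) in C{s,t,r} is {s^2/5 + t^4 - 4*t^2/5, s^3 + 8*t^3, s*t + 2*t^2, r}; counting standard monomials gives mu = 6. Corank 2; j^3 = t*(s + 2*t)^2 has shape L^2 M (L != M), so D-series; mu = 6 gives D_6.

D_{6}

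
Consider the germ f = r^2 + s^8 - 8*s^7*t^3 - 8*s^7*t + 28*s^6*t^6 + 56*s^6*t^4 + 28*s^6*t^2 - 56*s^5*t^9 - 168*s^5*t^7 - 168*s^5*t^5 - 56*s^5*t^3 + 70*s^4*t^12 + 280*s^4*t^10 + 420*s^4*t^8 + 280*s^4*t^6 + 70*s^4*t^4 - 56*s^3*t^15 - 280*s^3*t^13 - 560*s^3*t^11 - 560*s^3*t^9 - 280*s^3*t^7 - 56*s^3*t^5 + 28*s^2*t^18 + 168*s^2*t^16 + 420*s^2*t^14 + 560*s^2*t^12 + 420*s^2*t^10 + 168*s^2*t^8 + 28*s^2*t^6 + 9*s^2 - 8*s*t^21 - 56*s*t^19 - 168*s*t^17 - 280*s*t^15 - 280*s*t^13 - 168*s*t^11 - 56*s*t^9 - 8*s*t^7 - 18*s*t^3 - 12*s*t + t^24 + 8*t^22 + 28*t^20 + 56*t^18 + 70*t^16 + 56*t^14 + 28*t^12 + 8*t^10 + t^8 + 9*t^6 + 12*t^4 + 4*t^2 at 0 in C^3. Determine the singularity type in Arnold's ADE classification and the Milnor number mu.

The Hessian of f at 0 has rank 2. Corank 1: A-series; mu = 7 gives A_7.

Type A_7, Milnor number mu = 7.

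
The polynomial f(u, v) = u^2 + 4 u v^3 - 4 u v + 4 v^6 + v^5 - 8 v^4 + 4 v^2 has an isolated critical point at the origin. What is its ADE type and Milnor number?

The Hessian of f at 0 has rank 1. Corank 1: A-series; mu = 4 gives A_4.

Type A4, Milnor number mu = 4.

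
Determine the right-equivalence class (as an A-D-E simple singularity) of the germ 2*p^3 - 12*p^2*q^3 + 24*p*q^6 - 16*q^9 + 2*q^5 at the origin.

The Hessian of f at 0 has rank 0. Corank 2; j^3 = 2*p^3 is a perfect cube, so E-series; the 5-jet and mu = 8 give E_8.

E_8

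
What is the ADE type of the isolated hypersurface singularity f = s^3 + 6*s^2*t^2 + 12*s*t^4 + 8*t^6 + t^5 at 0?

E_{8}

The Hessian of f at 0 is [[0, 0], [0, 0]] with rank 0, so corank 2. A Groebner basis of the Jacobian ideal J(f) in C{s,t} is {t^4, s^3, s^2/4 + s*t^2}; counting standard monomials gives mu = 8. Corank 2; j^3 = s^3 is a perfect cube, so E-series; the 5-jet and mu = 8 give E_8.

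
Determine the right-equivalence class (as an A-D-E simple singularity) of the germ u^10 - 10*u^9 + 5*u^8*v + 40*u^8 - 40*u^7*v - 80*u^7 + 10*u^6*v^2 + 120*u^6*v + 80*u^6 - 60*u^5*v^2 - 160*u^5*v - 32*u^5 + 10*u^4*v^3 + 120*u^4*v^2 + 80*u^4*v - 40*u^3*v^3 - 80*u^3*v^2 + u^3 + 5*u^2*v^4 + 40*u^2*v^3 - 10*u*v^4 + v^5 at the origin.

E_8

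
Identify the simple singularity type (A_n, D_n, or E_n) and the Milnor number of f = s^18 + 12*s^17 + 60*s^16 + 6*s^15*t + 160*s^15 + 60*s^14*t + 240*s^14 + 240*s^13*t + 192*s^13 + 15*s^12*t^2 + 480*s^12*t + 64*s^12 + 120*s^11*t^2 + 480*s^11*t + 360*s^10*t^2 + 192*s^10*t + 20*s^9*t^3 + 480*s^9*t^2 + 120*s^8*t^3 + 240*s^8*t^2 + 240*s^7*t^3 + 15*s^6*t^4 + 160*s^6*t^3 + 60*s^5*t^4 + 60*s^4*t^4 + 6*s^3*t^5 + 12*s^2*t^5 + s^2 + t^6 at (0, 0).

Type A_5, Milnor number mu = 5.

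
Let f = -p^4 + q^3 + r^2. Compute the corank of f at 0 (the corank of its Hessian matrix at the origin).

2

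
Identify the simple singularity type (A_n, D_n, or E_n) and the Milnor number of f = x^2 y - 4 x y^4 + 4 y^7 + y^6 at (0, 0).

Type D_{7}, Milnor number mu = 7.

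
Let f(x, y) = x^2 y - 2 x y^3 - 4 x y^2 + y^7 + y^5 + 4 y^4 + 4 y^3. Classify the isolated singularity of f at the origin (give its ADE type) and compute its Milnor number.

The Hessian of f at 0 is [[0, 0], [0, 0]] with rank 0, so corank 2. A Groebner basis of the Jacobian ideal J(f) in C{x,y} is {x^2*y^2 - 4*x^2*y + x^2/7 + 83*x*y^2/7 - 58*x*y/7 + 16*y^2, x^3 - 6*x^2*y + x^2/7 + 83*x*y^2/7 - 58*x*y/7 + 16*y^2, -x*y + y^3 + 2*y^2}; counting standard monomials gives mu = 8. Corank 2; j^3 = y*(x - 2*y)^2 has shape L^2 M (L != M), so D-series; mu = 8 gives D_8.

Type D_8, Milnor number mu = 8.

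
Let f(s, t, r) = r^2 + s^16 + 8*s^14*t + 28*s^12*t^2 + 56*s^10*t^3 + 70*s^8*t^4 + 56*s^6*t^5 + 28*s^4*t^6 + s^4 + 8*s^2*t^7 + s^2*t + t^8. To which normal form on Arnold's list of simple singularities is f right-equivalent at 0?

D_9

The Hessian of f at 0 has rank 1. Corank 2; j^3 = s^2*t has shape L^2 M (L != M), so D-series; mu = 9 gives D_9.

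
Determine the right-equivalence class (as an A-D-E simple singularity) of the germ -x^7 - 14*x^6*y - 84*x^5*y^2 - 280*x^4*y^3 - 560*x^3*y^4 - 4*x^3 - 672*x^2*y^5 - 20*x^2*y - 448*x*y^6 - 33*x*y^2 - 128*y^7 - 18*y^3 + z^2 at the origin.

D8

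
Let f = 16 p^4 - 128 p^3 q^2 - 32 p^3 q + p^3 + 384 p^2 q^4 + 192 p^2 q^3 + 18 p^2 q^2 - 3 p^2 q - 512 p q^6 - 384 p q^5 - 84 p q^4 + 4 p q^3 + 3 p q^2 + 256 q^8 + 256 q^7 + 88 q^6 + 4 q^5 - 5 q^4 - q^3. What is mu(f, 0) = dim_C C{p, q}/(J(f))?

6

The Hessian of f at 0 is [[0, 0], [0, 0]] with rank 0, so corank 2. A Groebner basis of the Jacobian ideal J(f) in C{p,q} is {p^3 + 3*p^2/4 - 3*p*q/2 + 3*q^2/4, p^2*q + p^2 - 2*p*q + q^2, 5*p^2/4 + p*q^2 - 5*p*q/2 + 5*q^2/4, 3*p^2/2 - 3*p*q + q^3 + 3*q^2/2}; counting standard monomials gives mu = 6. Corank 2; j^3 = (p - q)^3 is a perfect cube, so E-series; the 4-jet and mu = 6 give E_6.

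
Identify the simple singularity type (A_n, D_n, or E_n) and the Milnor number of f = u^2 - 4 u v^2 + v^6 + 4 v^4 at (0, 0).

Type A5, Milnor number mu = 5.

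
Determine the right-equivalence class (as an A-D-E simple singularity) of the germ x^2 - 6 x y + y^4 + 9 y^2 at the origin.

The Hessian of f at 0 is [[2, -6], [-6, 18]] with rank 1, so corank 1. A Groebner basis of the Jacobian ideal J(f) in C{x,y} is {y^3, x - 3*y}; counting standard monomials gives mu = 3. Corank 1: A-series; mu = 3 gives A_3.

A_3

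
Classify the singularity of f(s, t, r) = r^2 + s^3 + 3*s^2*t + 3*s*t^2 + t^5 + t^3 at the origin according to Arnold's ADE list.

E_{8}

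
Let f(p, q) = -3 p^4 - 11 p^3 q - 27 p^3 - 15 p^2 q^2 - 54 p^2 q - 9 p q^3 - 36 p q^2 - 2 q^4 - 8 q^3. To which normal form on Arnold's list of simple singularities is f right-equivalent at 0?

The Hessian of f at 0 is [[0, 0], [0, 0]] with rank 0, so corank 2. A Groebner basis of the Jacobian ideal J(f) in C{p,q} is {19683*p^2 + 26244*p*q + q^4 + 27*q^3 + 8748*q^2, p^3 + 270*p^2 + 360*p*q + 2*q^3/3 + 120*q^2, p^2*q - 243*p^2 - 324*p*q - 7*q^3/9 - 108*q^2, 162*p^2 + p*q^2 + 216*p*q + 8*q^3/9 + 72*q^2}; counting standard monomials gives mu = 7. Corank 2; j^3 = -(3*p + 2*q)^3 is a perfect cube, so E-series; the 4-jet and mu = 7 give E_7.

E_7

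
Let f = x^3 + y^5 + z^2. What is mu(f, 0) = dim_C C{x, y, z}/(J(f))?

The Hessian of f at 0 is [[0, 0, 0], [0, 0, 0], [0, 0, 2]] with rank 1, so corank 2. A Groebner basis of the Jacobian ideal J(f) in C{x,y,z} is {y^4, x^2, z}; counting standard monomials gives mu = 8. Corank 2; j^3 = x^3 is a perfect cube, so E-series; the 5-jet and mu = 8 give E_8.

8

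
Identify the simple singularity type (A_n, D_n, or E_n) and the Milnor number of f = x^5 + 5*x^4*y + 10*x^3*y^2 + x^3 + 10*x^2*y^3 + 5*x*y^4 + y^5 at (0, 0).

Type E_{8}, Milnor number mu = 8.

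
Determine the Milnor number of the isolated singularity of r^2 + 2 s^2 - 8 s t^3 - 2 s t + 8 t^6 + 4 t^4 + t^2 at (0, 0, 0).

1

The Hessian of f at 0 has rank 3. Corank 0: nondegenerate Morse point, so A_1.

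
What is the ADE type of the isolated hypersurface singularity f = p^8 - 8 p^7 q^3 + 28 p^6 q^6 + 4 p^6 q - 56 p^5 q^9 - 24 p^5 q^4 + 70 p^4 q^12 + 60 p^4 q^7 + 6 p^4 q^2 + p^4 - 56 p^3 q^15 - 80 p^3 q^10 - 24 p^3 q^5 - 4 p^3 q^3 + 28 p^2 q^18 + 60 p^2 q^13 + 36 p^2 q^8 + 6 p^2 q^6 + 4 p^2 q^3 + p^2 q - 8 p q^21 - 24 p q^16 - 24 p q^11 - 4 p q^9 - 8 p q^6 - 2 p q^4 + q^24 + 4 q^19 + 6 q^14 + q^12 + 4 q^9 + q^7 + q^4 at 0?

The Hessian of f at 0 has rank 0. Corank 2; j^3 = p^2*q has shape L^2 M (L != M), so D-series; mu = 5 gives D_5.

D_5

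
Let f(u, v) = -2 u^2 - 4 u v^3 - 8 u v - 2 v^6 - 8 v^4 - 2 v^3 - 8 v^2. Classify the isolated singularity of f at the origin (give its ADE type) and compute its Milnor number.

Type A2, Milnor number mu = 2.

The Hessian of f at 0 has rank 1. Corank 1: A-series; mu = 2 gives A_2.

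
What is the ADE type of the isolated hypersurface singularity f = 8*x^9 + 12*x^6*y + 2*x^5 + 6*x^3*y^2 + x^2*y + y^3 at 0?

The Hessian of f at 0 is [[0, 0], [0, 0]] with rank 0, so corank 2. A Groebner basis of the Jacobian ideal J(f) in C{x,y} is {y^3, x^2 + 3*y^2, x*y}; counting standard monomials gives mu = 4. Corank 2; j^3 = y*(x^2 + y^2) splits into three distinct lines over C (the quadratic factor has nonzero discriminant), so D_4.

D4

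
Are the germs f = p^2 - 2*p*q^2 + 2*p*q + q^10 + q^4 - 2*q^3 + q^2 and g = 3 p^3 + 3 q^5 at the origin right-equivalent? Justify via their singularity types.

No.

The Hessian of f at 0 has rank 1. Corank 1: A-series; mu = 9 gives A_9. The Hessian of g at 0 has rank 0. Corank 2; j^3 = 3*p^3 is a perfect cube, so E-series; the 5-jet and mu = 8 give E_8. f is A_9 but g is E_8, hence not right-equivalent.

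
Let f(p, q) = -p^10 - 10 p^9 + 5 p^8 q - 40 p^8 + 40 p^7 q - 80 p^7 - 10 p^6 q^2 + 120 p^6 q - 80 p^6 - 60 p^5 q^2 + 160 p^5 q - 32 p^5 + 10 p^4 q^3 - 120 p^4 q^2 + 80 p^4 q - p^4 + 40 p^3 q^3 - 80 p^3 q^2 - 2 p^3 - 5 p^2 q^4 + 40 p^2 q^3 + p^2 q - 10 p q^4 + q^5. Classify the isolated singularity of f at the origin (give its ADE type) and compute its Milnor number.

Type D_6, Milnor number mu = 6.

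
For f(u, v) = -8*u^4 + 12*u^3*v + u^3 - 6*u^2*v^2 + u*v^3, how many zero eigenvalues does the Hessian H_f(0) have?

The Hessian at 0 is [[0, 0], [0, 0]] of rank 0; hence corank 2.

2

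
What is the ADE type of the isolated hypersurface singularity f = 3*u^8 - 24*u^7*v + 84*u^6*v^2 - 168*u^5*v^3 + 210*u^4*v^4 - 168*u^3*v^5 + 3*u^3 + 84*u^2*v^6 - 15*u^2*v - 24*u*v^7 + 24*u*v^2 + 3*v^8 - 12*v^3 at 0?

The Hessian of f at 0 has rank 0. Corank 2; j^3 = 3*(u - 2*v)^2*(u - v) has shape L^2 M (L != M), so D-series; mu = 9 gives D_9.

D_{9}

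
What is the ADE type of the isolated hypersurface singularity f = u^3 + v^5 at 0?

E_8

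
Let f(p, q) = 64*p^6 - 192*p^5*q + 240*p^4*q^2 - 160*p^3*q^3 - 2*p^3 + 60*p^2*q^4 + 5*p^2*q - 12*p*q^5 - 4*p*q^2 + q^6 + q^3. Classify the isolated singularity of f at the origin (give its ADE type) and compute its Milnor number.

Type D_{7}, Milnor number mu = 7.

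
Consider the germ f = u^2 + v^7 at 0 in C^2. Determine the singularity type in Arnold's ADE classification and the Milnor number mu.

The Hessian of f at 0 is [[2, 0], [0, 0]] with rank 1, so corank 1. A Groebner basis of the Jacobian ideal J(f) in C{u,v} is {v^6, u}; counting standard monomials gives mu = 6. Corank 1: A-series; mu = 6 gives A_6.

Type A6, Milnor number mu = 6.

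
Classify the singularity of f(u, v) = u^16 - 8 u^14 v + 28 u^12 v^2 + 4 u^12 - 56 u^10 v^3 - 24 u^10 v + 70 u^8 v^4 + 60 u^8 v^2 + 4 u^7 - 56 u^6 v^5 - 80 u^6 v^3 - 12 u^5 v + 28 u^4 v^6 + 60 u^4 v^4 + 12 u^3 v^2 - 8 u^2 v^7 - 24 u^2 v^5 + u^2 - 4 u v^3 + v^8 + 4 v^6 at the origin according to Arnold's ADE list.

A7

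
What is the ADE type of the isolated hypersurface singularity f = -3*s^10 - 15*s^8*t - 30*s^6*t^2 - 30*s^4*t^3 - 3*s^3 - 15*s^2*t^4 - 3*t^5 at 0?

E_{8}

The Hessian of f at 0 is [[0, 0], [0, 0]] with rank 0, so corank 2. A Groebner basis of the Jacobian ideal J(f) in C{s,t} is {t^4, s^2}; counting standard monomials gives mu = 8. Corank 2; j^3 = -3*s^3 is a perfect cube, so E-series; the 5-jet and mu = 8 give E_8.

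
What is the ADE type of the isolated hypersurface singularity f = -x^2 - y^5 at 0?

The Hessian of f at 0 is [[-2, 0], [0, 0]] with rank 1, so corank 1. A Groebner basis of the Jacobian ideal J(f) in C{x,y} is {y^4, x}; counting standard monomials gives mu = 4. Corank 1: A-series; mu = 4 gives A_4.

A4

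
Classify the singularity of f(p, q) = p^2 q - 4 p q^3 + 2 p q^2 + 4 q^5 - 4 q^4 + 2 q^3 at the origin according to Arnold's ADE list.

D4

The Hessian of f at 0 has rank 0. Corank 2; j^3 = q*(p^2 + 2*p*q + 2*q^2) splits into three distinct lines over C (the quadratic factor has nonzero discriminant), so D_4.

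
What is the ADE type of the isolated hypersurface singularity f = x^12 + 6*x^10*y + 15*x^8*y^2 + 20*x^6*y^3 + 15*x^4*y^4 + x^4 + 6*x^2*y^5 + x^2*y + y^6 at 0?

D7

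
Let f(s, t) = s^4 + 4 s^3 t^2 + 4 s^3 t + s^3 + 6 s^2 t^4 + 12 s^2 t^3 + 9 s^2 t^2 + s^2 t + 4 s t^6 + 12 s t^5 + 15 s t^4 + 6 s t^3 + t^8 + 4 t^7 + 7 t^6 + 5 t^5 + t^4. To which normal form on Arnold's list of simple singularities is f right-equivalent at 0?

D_{5}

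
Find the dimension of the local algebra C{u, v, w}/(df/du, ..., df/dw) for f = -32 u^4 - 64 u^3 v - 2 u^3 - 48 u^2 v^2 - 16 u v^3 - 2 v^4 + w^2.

6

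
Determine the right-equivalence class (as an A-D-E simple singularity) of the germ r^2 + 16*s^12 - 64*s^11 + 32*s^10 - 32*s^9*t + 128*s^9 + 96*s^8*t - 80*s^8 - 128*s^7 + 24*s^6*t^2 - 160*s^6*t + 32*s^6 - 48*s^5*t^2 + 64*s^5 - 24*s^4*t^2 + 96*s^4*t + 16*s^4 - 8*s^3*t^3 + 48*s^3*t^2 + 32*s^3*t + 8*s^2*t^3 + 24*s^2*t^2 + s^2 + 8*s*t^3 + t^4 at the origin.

A3

The Hessian of f at 0 has rank 2. Corank 1: A-series; mu = 3 gives A_3.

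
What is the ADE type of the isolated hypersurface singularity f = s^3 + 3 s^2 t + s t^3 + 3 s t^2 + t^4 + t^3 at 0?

E_7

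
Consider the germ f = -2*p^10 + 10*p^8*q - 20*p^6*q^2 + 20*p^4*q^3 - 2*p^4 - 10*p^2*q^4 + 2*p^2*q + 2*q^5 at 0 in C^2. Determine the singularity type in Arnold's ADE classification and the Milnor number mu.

The Hessian of f at 0 is [[0, 0], [0, 0]] with rank 0, so corank 2. A Groebner basis of the Jacobian ideal J(f) in C{p,q} is {p^2/5 + q^4, p^3, p*q}; counting standard monomials gives mu = 6. Corank 2; j^3 = 2*p^2*q has shape L^2 M (L != M), so D-series; mu = 6 gives D_6.

Type D_{6}, Milnor number mu = 6.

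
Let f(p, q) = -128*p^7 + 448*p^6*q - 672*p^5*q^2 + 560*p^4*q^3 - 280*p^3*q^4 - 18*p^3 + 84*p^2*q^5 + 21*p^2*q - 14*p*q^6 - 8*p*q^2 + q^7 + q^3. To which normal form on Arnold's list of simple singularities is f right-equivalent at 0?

The Hessian of f at 0 has rank 0. Corank 2; j^3 = -(2*p - q)*(3*p - q)^2 has shape L^2 M (L != M), so D-series; mu = 8 gives D_8.

D8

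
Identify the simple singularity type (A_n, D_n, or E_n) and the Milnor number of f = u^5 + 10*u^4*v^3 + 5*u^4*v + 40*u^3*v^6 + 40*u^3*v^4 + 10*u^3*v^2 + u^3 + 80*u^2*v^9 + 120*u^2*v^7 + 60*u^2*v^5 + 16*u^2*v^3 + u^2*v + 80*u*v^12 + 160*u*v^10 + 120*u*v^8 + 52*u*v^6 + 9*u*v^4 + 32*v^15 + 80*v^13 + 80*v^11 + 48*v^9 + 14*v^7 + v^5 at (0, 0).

Type D_6, Milnor number mu = 6.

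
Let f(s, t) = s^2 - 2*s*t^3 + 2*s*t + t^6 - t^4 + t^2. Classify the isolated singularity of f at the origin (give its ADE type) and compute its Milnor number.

The Hessian of f at 0 is [[2, 2], [2, 2]] with rank 1, so corank 1. A Groebner basis of the Jacobian ideal J(f) in C{s,t} is {t^3, s + t}; counting standard monomials gives mu = 3. Corank 1: A-series; mu = 3 gives A_3.

Type A3, Milnor number mu = 3.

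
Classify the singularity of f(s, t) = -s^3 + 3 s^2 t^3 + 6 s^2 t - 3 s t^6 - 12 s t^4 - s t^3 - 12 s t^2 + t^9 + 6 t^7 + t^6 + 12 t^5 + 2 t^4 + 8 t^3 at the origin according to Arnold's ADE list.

E_7

The Hessian of f at 0 has rank 0. Corank 2; j^3 = -(s - 2*t)^3 is a perfect cube, so E-series; the 4-jet and mu = 7 give E_7.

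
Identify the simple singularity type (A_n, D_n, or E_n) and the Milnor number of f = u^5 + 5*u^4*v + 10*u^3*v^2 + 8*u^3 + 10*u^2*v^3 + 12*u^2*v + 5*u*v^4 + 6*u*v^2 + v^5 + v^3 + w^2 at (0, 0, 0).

Type E_8, Milnor number mu = 8.

The Hessian of f at 0 has rank 1. Corank 2; j^3 = (2*u + v)^3 is a perfect cube, so E-series; the 5-jet and mu = 8 give E_8.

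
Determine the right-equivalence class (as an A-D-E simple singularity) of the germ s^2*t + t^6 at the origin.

The Hessian of f at 0 is [[0, 0], [0, 0]] with rank 0, so corank 2. A Groebner basis of the Jacobian ideal J(f) in C{s,t} is {s^2/6 + t^5, s^3, s*t}; counting standard monomials gives mu = 7. Corank 2; j^3 = s^2*t has shape L^2 M (L != M), so D-series; mu = 7 gives D_7.

D_7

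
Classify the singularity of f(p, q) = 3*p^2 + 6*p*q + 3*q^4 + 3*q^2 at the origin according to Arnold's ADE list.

A_{3}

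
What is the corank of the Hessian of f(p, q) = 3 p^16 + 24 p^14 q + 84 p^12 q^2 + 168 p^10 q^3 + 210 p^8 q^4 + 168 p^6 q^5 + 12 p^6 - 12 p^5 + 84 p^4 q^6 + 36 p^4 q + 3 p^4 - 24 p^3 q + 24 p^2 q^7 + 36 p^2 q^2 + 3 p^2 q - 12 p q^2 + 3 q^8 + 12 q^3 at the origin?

2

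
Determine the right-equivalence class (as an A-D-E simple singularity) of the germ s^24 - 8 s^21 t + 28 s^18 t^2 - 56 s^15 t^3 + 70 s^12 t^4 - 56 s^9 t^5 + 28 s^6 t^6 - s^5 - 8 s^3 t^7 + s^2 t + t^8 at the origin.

D9

The Hessian of f at 0 is [[0, 0], [0, 0]] with rank 0, so corank 2. A Groebner basis of the Jacobian ideal J(f) in C{s,t} is {s^2/8 + t^7, s^3, s*t}; counting standard monomials gives mu = 9. Corank 2; j^3 = s^2*t has shape L^2 M (L != M), so D-series; mu = 9 gives D_9.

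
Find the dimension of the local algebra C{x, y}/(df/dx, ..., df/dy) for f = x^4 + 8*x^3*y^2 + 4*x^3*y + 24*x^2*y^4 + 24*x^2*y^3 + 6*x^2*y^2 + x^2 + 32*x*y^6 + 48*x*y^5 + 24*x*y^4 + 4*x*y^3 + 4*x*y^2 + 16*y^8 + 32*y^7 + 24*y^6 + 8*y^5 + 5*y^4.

The Hessian of f at 0 is [[2, 0], [0, 0]] with rank 1, so corank 1. A Groebner basis of the Jacobian ideal J(f) in C{x,y} is {x^2, x*y, x/2 + y^2}; counting standard monomials gives mu = 3. Corank 1: A-series; mu = 3 gives A_3.

3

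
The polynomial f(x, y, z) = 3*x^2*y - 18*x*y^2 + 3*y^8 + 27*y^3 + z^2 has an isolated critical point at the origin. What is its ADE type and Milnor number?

The Hessian of f at 0 has rank 1. Corank 2; j^3 = 3*y*(x - 3*y)^2 has shape L^2 M (L != M), so D-series; mu = 9 gives D_9.

Type D9, Milnor number mu = 9.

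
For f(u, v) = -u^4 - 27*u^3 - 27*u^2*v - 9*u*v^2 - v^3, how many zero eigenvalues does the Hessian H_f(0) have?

The Hessian at 0 is [[0, 0], [0, 0]] of rank 0; hence corank 2.

2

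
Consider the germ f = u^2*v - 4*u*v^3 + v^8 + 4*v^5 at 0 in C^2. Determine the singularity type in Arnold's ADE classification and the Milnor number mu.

The Hessian of f at 0 has rank 0. Corank 2; j^3 = u^2*v has shape L^2 M (L != M), so D-series; mu = 9 gives D_9.

Type D_9, Milnor number mu = 9.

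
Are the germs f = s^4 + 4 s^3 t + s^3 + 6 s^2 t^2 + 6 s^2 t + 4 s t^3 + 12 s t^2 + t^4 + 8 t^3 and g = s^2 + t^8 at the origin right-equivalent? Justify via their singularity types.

The Hessian of f at 0 has rank 0. Corank 2; j^3 = (s + 2*t)^3 is a perfect cube, so E-series; the 4-jet and mu = 6 give E_6. The Hessian of g at 0 has rank 1. Corank 1: A-series; mu = 7 gives A_7. f is E_6 but g is A_7, hence not right-equivalent.

No.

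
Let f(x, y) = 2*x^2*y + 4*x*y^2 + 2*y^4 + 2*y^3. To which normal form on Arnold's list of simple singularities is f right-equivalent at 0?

D_5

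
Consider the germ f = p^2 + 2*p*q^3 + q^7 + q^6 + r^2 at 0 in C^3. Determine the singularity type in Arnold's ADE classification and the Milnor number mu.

The Hessian of f at 0 has rank 2. Corank 1: A-series; mu = 6 gives A_6.

Type A_{6}, Milnor number mu = 6.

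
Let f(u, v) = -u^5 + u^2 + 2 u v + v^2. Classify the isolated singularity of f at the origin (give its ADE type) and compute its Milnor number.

The Hessian of f at 0 is [[2, 2], [2, 2]] with rank 1, so corank 1. A Groebner basis of the Jacobian ideal J(f) in C{u,v} is {v^4, u + v}; counting standard monomials gives mu = 4. Corank 1: A-series; mu = 4 gives A_4.

Type A_{4}, Milnor number mu = 4.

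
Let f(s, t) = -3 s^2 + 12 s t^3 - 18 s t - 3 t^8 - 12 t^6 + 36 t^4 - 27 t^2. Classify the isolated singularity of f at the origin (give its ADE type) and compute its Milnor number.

The Hessian of f at 0 has rank 1. Corank 1: A-series; mu = 7 gives A_7.

Type A_{7}, Milnor number mu = 7.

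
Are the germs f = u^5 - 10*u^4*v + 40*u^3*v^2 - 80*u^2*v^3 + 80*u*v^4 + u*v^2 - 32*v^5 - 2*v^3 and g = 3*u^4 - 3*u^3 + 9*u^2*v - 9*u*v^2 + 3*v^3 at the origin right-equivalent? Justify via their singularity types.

The Hessian of f at 0 has rank 0. Corank 2; j^3 = v^2*(u - 2*v) has shape L^2 M (L != M), so D-series; mu = 6 gives D_6. The Hessian of g at 0 has rank 0. Corank 2; j^3 = -3*(u - v)^3 is a perfect cube, so E-series; the 4-jet and mu = 6 give E_6. f is D_6 but g is E_6, hence not right-equivalent.

No.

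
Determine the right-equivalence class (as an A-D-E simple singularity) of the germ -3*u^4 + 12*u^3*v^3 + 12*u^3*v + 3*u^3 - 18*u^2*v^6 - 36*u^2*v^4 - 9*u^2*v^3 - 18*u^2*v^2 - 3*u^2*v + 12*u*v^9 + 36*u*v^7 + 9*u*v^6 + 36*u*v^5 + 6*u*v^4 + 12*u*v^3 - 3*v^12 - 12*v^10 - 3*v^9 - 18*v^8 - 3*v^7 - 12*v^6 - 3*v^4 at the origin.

D5

The Hessian of f at 0 has rank 0. Corank 2; j^3 = 3*u^2*(u - v) has shape L^2 M (L != M), so D-series; mu = 5 gives D_5.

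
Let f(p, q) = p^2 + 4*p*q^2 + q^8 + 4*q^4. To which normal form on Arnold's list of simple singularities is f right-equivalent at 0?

A_7

The Hessian of f at 0 has rank 1. Corank 1: A-series; mu = 7 gives A_7.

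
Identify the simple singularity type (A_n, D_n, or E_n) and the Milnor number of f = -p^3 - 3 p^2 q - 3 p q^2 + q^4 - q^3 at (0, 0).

Type E_6, Milnor number mu = 6.

The Hessian of f at 0 has rank 0. Corank 2; j^3 = -(p + q)^3 is a perfect cube, so E-series; the 4-jet and mu = 6 give E_6.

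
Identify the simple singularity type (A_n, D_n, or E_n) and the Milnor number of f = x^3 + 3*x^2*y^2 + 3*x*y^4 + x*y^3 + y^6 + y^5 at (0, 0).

The Hessian of f at 0 has rank 0. Corank 2; j^3 = x^3 is a perfect cube, so E-series; the 4-jet and mu = 7 give E_7.

Type E7, Milnor number mu = 7.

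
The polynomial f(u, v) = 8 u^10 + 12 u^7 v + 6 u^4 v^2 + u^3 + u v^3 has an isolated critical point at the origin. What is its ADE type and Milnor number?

The Hessian of f at 0 is [[0, 0], [0, 0]] with rank 0, so corank 2. A Groebner basis of the Jacobian ideal J(f) in C{u,v} is {u^3, u*v^2, 3*u^2 + v^3}; counting standard monomials gives mu = 7. Corank 2; j^3 = u^3 is a perfect cube, so E-series; the 4-jet and mu = 7 give E_7.

Type E7, Milnor number mu = 7.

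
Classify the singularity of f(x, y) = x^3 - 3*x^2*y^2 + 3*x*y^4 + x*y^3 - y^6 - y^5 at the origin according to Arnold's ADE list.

The Hessian of f at 0 has rank 0. Corank 2; j^3 = x^3 is a perfect cube, so E-series; the 4-jet and mu = 7 give E_7.

E7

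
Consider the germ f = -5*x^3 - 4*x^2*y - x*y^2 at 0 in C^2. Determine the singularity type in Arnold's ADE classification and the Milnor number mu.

Type D4, Milnor number mu = 4.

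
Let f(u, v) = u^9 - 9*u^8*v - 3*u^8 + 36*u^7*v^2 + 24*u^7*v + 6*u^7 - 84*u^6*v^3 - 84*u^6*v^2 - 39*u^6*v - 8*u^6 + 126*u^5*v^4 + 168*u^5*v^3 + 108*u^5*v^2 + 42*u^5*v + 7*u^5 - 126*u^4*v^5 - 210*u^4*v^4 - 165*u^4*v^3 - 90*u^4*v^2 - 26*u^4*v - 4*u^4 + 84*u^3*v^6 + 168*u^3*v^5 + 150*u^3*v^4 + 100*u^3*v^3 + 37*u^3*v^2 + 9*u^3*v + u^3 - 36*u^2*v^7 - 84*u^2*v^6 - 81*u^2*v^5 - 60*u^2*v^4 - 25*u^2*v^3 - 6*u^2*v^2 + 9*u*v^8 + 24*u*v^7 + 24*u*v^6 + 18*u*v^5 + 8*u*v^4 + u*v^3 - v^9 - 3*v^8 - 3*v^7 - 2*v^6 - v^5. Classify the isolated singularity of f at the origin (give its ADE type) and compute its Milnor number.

Type E7, Milnor number mu = 7.

The Hessian of f at 0 is [[0, 0], [0, 0]] with rank 0, so corank 2. A Groebner basis of the Jacobian ideal J(f) in C{u,v} is {-3*u^2/5 + v^4 - v^3/5, u^3, u^2*v + u^2/5 + v^3/15, -u^2/5 + u*v^2 - v^3/15}; counting standard monomials gives mu = 7. Corank 2; j^3 = u^3 is a perfect cube, so E-series; the 4-jet and mu = 7 give E_7.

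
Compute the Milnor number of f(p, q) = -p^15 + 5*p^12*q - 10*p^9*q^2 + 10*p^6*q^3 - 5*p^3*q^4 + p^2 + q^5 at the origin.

4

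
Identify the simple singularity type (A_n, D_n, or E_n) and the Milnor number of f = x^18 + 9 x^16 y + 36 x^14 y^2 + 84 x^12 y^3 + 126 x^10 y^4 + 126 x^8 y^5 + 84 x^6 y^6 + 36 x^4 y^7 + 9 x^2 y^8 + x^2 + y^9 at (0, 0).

Type A8, Milnor number mu = 8.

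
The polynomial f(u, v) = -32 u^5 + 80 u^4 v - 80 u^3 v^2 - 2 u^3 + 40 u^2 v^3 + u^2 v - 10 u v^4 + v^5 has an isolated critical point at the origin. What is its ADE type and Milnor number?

Type D_{6}, Milnor number mu = 6.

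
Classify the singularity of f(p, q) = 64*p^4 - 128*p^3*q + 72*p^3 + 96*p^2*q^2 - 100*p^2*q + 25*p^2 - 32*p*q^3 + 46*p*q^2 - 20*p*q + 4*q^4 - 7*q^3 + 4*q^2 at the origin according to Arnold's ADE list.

A2

The Hessian of f at 0 has rank 1. Corank 1: A-series; mu = 2 gives A_2.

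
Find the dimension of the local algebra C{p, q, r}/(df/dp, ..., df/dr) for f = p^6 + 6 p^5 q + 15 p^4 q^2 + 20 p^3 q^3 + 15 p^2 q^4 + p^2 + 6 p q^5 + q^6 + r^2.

5

The Hessian of f at 0 has rank 2. Corank 1: A-series; mu = 5 gives A_5.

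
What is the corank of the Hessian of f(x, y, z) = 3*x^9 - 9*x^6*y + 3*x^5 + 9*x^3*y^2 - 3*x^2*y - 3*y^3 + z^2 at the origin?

2

Hessian at 0 has rank 1.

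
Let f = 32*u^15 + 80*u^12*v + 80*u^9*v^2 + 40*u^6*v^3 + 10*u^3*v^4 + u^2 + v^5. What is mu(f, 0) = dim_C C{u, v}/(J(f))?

The Hessian of f at 0 has rank 1. Corank 1: A-series; mu = 4 gives A_4.

4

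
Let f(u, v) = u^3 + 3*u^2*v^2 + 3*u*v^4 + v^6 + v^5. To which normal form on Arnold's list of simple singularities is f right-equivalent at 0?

E_8

The Hessian of f at 0 is [[0, 0], [0, 0]] with rank 0, so corank 2. A Groebner basis of the Jacobian ideal J(f) in C{u,v} is {v^4, u^3, u^2/2 + u*v^2}; counting standard monomials gives mu = 8. Corank 2; j^3 = u^3 is a perfect cube, so E-series; the 5-jet and mu = 8 give E_8.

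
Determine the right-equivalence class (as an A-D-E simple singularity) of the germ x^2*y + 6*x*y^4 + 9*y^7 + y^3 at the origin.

D4

The Hessian of f at 0 is [[0, 0], [0, 0]] with rank 0, so corank 2. A Groebner basis of the Jacobian ideal J(f) in C{x,y} is {y^3, x^2 + 3*y^2, x*y}; counting standard monomials gives mu = 4. Corank 2; j^3 = y*(x^2 + y^2) splits into three distinct lines over C (the quadratic factor has nonzero discriminant), so D_4.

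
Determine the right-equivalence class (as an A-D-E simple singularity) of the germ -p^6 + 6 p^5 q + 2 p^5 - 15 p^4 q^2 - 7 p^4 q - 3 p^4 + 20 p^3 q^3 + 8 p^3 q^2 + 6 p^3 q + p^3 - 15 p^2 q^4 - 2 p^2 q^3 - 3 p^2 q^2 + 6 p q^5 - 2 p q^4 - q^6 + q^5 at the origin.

E_{8}

The Hessian of f at 0 has rank 0. Corank 2; j^3 = p^3 is a perfect cube, so E-series; the 5-jet and mu = 8 give E_8.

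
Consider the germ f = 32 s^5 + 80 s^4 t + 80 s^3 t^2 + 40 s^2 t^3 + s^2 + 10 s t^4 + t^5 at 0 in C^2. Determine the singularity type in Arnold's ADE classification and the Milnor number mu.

The Hessian of f at 0 has rank 1. Corank 1: A-series; mu = 4 gives A_4.

Type A4, Milnor number mu = 4.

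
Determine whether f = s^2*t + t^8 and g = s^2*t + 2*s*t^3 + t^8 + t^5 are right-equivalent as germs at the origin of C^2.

Yes.

The Hessian of f at 0 has rank 0. Corank 2; j^3 = s^2*t has shape L^2 M (L != M), so D-series; mu = 9 gives D_9. The Hessian of g at 0 has rank 0. Corank 2; j^3 = s^2*t has shape L^2 M (L != M), so D-series; mu = 9 gives D_9. Both have type D_9, hence right-equivalent.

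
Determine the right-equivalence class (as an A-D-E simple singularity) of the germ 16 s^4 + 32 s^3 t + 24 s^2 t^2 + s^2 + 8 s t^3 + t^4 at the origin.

The Hessian of f at 0 has rank 1. Corank 1: A-series; mu = 3 gives A_3.

A_3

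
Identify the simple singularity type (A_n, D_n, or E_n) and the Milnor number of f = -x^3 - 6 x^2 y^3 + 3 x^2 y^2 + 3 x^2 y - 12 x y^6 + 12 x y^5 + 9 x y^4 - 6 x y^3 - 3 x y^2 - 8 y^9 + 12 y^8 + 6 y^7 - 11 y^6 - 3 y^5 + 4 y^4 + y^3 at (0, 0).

The Hessian of f at 0 has rank 0. Corank 2; j^3 = -(x - y)^3 is a perfect cube, so E-series; the 4-jet and mu = 6 give E_6.

Type E_{6}, Milnor number mu = 6.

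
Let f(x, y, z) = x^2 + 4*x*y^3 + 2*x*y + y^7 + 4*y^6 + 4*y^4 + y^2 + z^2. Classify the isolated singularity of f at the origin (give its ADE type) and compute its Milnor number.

Type A6, Milnor number mu = 6.

The Hessian of f at 0 has rank 2. Corank 1: A-series; mu = 6 gives A_6.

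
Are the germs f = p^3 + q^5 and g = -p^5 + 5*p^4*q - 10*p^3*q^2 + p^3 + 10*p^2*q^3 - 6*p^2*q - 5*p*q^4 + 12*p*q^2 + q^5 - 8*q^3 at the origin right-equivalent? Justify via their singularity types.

The Hessian of f at 0 is [[0, 0], [0, 0]] with rank 0, so corank 2. A Groebner basis of the Jacobian ideal J(f) in C{p,q} is {q^4, p^2}; counting standard monomials gives mu = 8. Corank 2; j^3 = p^3 is a perfect cube, so E-series; the 5-jet and mu = 8 give E_8. The Hessian of g at 0 is [[0, 0], [0, 0]] with rank 0, so corank 2. A Groebner basis of the Jacobian ideal J(g) in C{p,q} is {q^5, p*q^3 - 7*q^4/4, p^2 - 4*p*q + 4*q^2}; counting standard monomials gives mu = 8. Corank 2; j^3 = (p - 2*q)^3 is a perfect cube, so E-series; the 5-jet and mu = 8 give E_8. Both have type E_8, hence right-equivalent.

Yes.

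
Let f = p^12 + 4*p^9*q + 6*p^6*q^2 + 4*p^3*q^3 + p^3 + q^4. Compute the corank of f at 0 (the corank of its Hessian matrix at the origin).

Hessian at 0 has rank 0.

2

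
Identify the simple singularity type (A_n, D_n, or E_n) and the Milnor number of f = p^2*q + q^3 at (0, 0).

Type D_4, Milnor number mu = 4.

The Hessian of f at 0 has rank 0. Corank 2; j^3 = q*(p^2 + q^2) splits into three distinct lines over C (the quadratic factor has nonzero discriminant), so D_4.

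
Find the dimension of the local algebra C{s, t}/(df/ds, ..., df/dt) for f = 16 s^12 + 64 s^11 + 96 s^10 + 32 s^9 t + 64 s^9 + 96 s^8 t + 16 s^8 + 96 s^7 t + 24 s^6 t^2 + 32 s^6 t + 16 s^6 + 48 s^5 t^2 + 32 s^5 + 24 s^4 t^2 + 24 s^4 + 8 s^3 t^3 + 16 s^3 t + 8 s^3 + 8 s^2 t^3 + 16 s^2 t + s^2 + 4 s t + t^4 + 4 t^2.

The Hessian of f at 0 has rank 1. Corank 1: A-series; mu = 3 gives A_3.

3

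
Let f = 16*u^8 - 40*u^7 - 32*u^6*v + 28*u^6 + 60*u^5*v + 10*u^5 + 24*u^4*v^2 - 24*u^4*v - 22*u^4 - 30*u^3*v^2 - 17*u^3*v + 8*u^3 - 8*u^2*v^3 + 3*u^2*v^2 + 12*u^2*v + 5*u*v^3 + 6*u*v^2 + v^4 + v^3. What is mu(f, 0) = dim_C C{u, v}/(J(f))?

7

The Hessian of f at 0 has rank 0. Corank 2; j^3 = (2*u + v)^3 is a perfect cube, so E-series; the 4-jet and mu = 7 give E_7.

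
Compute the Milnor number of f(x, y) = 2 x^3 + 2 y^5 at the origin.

8

The Hessian of f at 0 is [[0, 0], [0, 0]] with rank 0, so corank 2. A Groebner basis of the Jacobian ideal J(f) in C{x,y} is {y^4, x^2}; counting standard monomials gives mu = 8. Corank 2; j^3 = 2*x^3 is a perfect cube, so E-series; the 5-jet and mu = 8 give E_8.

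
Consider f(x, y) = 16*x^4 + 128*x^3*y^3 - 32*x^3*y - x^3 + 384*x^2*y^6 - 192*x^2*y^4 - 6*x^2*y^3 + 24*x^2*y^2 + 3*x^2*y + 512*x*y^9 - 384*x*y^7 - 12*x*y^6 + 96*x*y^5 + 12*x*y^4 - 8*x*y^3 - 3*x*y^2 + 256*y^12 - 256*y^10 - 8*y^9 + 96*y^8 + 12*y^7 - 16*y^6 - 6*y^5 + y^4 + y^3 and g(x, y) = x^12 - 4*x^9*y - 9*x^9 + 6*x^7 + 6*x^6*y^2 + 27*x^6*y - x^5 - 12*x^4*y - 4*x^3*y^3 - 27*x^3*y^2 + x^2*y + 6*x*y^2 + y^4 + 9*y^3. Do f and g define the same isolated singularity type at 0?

No.

The Hessian of f at 0 is [[0, 0], [0, 0]] with rank 0, so corank 2. A Groebner basis of the Jacobian ideal J(f) in C{x,y} is {y^4, x*y^2 - 5*y^3/6, x^2 - 2*x*y + y^2}; counting standard monomials gives mu = 6. Corank 2; j^3 = -(x - y)^3 is a perfect cube, so E-series; the 4-jet and mu = 6 give E_6. The Hessian of g at 0 is [[0, 0], [0, 0]] with rank 0, so corank 2. A Groebner basis of the Jacobian ideal J(g) in C{x,y} is {x^3 - 27*x^2/4 + 243*y^2/4, x^2/4 + y^3 - 9*y^2/4, x*y + 3*y^2}; counting standard monomials gives mu = 5. Corank 2; j^3 = y*(x + 3*y)^2 has shape L^2 M (L != M), so D-series; mu = 5 gives D_5. f is E_6 but g is D_5, hence not right-equivalent.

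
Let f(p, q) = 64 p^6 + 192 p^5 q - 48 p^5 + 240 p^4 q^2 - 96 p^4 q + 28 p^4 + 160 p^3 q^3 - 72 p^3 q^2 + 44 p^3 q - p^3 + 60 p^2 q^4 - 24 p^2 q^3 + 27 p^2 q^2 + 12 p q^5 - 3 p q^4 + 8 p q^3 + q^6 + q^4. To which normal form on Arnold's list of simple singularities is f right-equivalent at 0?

E_6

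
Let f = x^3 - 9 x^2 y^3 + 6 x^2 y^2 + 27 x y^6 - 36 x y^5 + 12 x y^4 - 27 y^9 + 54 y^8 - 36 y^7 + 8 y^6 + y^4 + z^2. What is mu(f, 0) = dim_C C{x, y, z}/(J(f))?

6

The Hessian of f at 0 has rank 1. Corank 2; j^3 = x^3 is a perfect cube, so E-series; the 4-jet and mu = 6 give E_6.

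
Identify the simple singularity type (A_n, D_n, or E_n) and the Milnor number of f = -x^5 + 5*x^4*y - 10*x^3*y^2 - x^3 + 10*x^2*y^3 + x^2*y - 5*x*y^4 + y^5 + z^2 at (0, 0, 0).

The Hessian of f at 0 is [[0, 0, 0], [0, 0, 0], [0, 0, 2]] with rank 1, so corank 2. A Groebner basis of the Jacobian ideal J(f) in C{x,y,z} is {x*y/5 + y^4, x*y^2, x^2 - x*y, z}; counting standard monomials gives mu = 6. Corank 2; j^3 = -x^2*(x - y) has shape L^2 M (L != M), so D-series; mu = 6 gives D_6.

Type D_{6}, Milnor number mu = 6.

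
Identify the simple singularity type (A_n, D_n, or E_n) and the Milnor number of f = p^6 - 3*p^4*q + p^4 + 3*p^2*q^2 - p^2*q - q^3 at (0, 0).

Type D4, Milnor number mu = 4.

The Hessian of f at 0 has rank 0. Corank 2; j^3 = -q*(p^2 + q^2) splits into three distinct lines over C (the quadratic factor has nonzero discriminant), so D_4.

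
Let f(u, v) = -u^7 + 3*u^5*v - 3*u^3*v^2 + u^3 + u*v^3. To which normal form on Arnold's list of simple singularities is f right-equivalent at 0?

The Hessian of f at 0 is [[0, 0], [0, 0]] with rank 0, so corank 2. A Groebner basis of the Jacobian ideal J(f) in C{u,v} is {u^3, u*v^2, 3*u^2 + v^3}; counting standard monomials gives mu = 7. Corank 2; j^3 = u^3 is a perfect cube, so E-series; the 4-jet and mu = 7 give E_7.

E7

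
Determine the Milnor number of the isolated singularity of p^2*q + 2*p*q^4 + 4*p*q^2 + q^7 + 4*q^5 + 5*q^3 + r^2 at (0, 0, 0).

4

The Hessian of f at 0 is [[0, 0, 0], [0, 0, 0], [0, 0, 2]] with rank 1, so corank 2. A Groebner basis of the Jacobian ideal J(f) in C{p,q,r} is {q^3, p^2 - q^2, p*q + 2*q^2, r}; counting standard monomials gives mu = 4. Corank 2; j^3 = q*(p^2 + 4*p*q + 5*q^2) splits into three distinct lines over C (the quadratic factor has nonzero discriminant), so D_4.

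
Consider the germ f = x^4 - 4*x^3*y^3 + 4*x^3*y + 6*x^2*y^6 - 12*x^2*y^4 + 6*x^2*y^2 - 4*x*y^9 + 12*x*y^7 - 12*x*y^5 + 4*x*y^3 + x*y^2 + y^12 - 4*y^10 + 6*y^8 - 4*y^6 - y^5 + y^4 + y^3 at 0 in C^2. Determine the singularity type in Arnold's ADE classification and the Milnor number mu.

Type D5, Milnor number mu = 5.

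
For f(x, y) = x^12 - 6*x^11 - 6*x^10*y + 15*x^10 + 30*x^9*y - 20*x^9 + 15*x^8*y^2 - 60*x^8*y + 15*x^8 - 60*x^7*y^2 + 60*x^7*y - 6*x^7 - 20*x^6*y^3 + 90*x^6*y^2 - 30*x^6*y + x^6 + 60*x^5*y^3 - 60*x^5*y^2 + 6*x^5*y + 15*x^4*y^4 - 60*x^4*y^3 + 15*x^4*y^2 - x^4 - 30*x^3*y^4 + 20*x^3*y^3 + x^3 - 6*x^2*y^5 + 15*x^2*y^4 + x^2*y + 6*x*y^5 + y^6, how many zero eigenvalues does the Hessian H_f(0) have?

2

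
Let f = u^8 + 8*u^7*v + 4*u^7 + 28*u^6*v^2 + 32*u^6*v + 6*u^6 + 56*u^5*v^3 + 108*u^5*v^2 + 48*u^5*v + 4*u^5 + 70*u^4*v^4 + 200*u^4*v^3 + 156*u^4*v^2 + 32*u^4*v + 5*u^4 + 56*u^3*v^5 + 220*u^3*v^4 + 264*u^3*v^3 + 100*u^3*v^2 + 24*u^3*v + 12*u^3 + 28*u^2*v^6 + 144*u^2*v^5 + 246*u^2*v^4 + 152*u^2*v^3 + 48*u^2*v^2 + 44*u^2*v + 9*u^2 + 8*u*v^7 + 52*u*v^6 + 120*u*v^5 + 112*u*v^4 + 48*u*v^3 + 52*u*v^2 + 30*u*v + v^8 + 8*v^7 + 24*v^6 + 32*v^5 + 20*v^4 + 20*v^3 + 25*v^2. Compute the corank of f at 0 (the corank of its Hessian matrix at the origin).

The Hessian at 0 is [[18, 30], [30, 50]] of rank 1; hence corank 1.

1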